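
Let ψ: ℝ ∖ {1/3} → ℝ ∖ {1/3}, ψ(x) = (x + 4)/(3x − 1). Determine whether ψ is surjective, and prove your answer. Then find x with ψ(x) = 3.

For any y ≠ 1/3, solving y(3x − 1) = x + 4 for x gives a well-defined x ≠ 1/3. So ψ is surjective.
Solving ψ(x) = 3: cross-multiplying gives x + 4 = 3(3x − 1), which rearranges to −8x = −7, so x = 7/8.

7/8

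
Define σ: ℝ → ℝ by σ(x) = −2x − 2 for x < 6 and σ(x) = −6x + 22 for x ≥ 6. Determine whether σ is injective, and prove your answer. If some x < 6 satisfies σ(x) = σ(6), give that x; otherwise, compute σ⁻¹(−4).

1

Both pieces are strictly decreasing (slopes −2 and −6), so each is injective on its own interval.
The left piece maps (−∞, 6) onto (−14, ∞); the right piece maps [6, ∞) onto (−∞, −14].
These images are disjoint, so no value is attained by both pieces. Therefore σ is injective.
Because the two images are disjoint, no x < 6 has σ(x) = σ(6), so we compute σ⁻¹(−4): −4 lies in (−14, ∞), so solve −2x − 2 = −4: x = (−4 + 2)/(−2) = 1.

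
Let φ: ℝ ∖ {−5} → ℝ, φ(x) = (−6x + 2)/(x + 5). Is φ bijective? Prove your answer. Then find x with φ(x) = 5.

If φ(x) = −6, cross-multiplying gives 1(−6x + 2) = −6(x + 5), which simplifies to 2 = −30 — false.  So −6 has no preimage and φ is not surjective.
Therefore φ is not bijective.
Solving φ(x) = 5: cross-multiplying gives −6x + 2 = 5(x + 5), which rearranges to −11x = 23, so x = −23/11.

-23/11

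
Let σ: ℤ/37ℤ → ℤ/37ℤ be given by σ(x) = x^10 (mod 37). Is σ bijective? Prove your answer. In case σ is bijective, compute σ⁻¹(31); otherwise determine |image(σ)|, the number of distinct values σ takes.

σ(18): Repeated squaring mod 37: 18^1 ≡ 18, 18^2 ≡ 18² = 324 ≡ 28, 18^4 ≡ 28² = 784 ≡ 7, 18^8 ≡ 7² = 49 ≡ 12. Since 10 = 8 + 2, 18^10 ≡ 12·28: 12·28 = 336 ≡ 3. So 18^10 ≡ 3 (mod 37).
σ(19): Repeated squaring mod 37: 19^1 ≡ 19, 19^2 ≡ 19² = 361 ≡ 28, 19^4 ≡ 28² = 784 ≡ 7, 19^8 ≡ 7² = 49 ≡ 12. Since 10 = 8 + 2, 19^10 ≡ 12·28: 12·28 = 336 ≡ 3. So 19^10 ≡ 3 (mod 37).
So σ(18) = σ(19) = 3 while 18 ≠ 19, therefore σ is not injective, hence not bijective.
Since σ is not bijective, we determine |image(σ)|. Computing x^10 mod 37 for each x (by repeated squaring, reducing mod 37 at every step), the values σ(0), σ(1), …, σ(36) are: 0, 1, 25, 34, 33, 30, 36, 7, 11, 9, 10, 26, 12, 4, 27, 21, 16, 28, 3, 3, 28, 16, 21, 27, 4, 12, 26, 10, 9, 11, 7, 36, 30, 33, 34, 25, 1.
The distinct values are {0, 1, 3, 4, 7, 9, 10, 11, 12, 16, 21, 25, 26, 27, 28, 30, 33, 34, 36}; there are 19 of them.

19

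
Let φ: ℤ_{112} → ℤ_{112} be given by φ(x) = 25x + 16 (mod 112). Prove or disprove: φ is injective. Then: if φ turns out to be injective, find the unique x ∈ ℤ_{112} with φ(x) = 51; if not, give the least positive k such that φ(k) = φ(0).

By definition, injectivity means: for all a, b in the domain, φ(a) = φ(b) implies a = b.
If φ(a) = φ(b), then 25a ≡ 25b (mod 112). Because gcd(25, 112) = 1, we may cancel 25 to get a ≡ b (mod 112).
So φ is injective.
We now compute 25⁻¹ mod 112 explicitly. Euclid's algorithm: 112 = 4·25 + 12, 25 = 2·12 + 1; back-substituting gives 1 = 9·25 − 2·112, so 25⁻¹ ≡ 9 (mod 112).
Since φ is injective, we compute φ⁻¹(51): solve 25x + 16 ≡ 51 (mod 112), i.e. 25x ≡ 35 (mod 112).
Multiplying by 25⁻¹ = 9 gives x ≡ 9·35 = 315 = 2·112 + 91 ≡ 91 (mod 112).
Check: φ(91) = 25·91 + 16 = 2291 = 20·112 + 51 ≡ 51 (mod 112).

91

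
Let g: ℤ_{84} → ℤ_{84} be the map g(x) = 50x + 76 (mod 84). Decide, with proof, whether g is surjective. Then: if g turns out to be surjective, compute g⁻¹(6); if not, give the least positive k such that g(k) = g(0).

Since gcd(50, 84) = 2, we have 50x ≡ 0 (mod 2) for all x, so g(x) ≡ 0 (mod 2).
But 1 ≢ 0 (mod 2), so 1 ∈ ℤ_{84} has no preimage. So g is not surjective.
Since g is not surjective, we find the least positive k with g(k) = g(0): this means 50k ≡ 0 (mod 84), i.e. 84 ∣ 50k. Since gcd(50, 84) = 2, dividing through by 2 this holds exactly when 42 ∣ 25k, and as gcd(25, 42) = 1, exactly when 42 ∣ k.
The smallest positive such k is 42.

42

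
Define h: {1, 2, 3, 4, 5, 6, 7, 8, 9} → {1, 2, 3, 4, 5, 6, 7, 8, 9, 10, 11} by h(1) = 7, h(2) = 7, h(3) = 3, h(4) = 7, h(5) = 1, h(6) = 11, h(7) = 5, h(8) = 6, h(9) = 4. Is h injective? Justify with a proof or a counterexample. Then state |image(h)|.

7

h(1) = 7 = h(2) with 1 ≠ 2, so h is not injective.
The image of h is {1, 3, 4, 5, 6, 7, 11}, which has 7 elements.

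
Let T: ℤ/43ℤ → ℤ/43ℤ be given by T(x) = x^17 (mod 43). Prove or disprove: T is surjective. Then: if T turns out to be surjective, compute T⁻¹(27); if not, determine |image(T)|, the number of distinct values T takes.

22

Since 43 is prime, the nonzero elements of ℤ/43ℤ form a cyclic group of order 42.
As gcd(17, 42) = 1, raising to the 17th power is a bijection on this group: if u^17 ≡ v^17 then (uv^{−1})^17 = 1, and the only element of order dividing gcd(17, 42) = 1 is 1, so u = v.
With T(0) = 0 this makes T injective on all of ℤ/43ℤ, hence bijective (finite equal-size domain and codomain). In particular T is surjective.
Since T is surjective, we find the preimage of 27. The inverse of x ↦ x^17 on (ℤ/43ℤ)^× is x ↦ x^5, because 17·5 = 85 = 2·42 + 1 ≡ 1 (mod 42) and x^{42} = 1 for x ≠ 0 (Fermat). So T⁻¹(27) = 27^5 mod 43.
Repeated squaring mod 43: 27^1 ≡ 27, 27^2 ≡ 27² = 729 ≡ 41, 27^4 ≡ 41² = 1681 ≡ 4. Since 5 = 4 + 1, 27^5 ≡ 4·27: 4·27 = 108 ≡ 22. So 27^5 ≡ 22 (mod 43).
Hence T⁻¹(27) = 22.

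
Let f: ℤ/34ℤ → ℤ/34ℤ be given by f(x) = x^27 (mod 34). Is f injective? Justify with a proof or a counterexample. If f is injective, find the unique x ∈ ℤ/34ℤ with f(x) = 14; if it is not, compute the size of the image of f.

Computing x^27 mod 34 for each x (by repeated squaring, reducing mod 34 at every step), the values f(0), f(1), …, f(33) are: 0, 1, 8, 7, 30, 11, 22, 31, 2, 15, 20, 29, 6, 21, 10, 9, 16, 17, 18, 25, 24, 13, 28, 5, 14, 19, 32, 3, 12, 23, 4, 27, 26, 33.
Every element of ℤ/34ℤ appears exactly once in this list, so f is a bijection, and in particular injective.
Since f is injective, we read off the preimage of 14 from the same table: f(24) = 14, so f⁻¹(14) = 24.

24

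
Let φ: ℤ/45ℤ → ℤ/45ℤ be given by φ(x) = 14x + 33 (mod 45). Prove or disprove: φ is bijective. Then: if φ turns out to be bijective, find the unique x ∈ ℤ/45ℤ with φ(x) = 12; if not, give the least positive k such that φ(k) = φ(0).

If φ(x_1) = φ(x_2), then 14x_1 ≡ 14x_2 (mod 45). Because gcd(14, 45) = 1, we may cancel 14 to get x_1 ≡ x_2 (mod 45).
We now compute 14⁻¹ mod 45 explicitly. Euclid's algorithm: 45 = 3·14 + 3, 14 = 4·3 + 2, 3 = 1·2 + 1; back-substituting gives 1 = 29·14 − 9·45, so 14⁻¹ ≡ 29 (mod 45).
For any y ∈ ℤ/45ℤ, x = 29(y − 33) mod 45 satisfies φ(x) = 14·29(y − 33) + 33 ≡ y (since 14·29 ≡ 1 mod 45). So every y has a preimage.
Thus φ is bijective.
Since φ is bijective, we compute φ⁻¹(12): solve 14x + 33 ≡ 12 (mod 45), i.e. 14x ≡ 24 (mod 45).
Multiplying by 14⁻¹ = 29 gives x ≡ 29·24 = 696 = 15·45 + 21 ≡ 21 (mod 45).
Check: φ(21) = 14·21 + 33 = 327 = 7·45 + 12 ≡ 12 (mod 45).

21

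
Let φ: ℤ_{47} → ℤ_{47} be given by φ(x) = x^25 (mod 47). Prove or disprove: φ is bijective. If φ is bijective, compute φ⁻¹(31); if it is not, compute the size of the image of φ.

Since 47 is prime, the nonzero elements of ℤ_{47} form a cyclic group of order 46.
As gcd(25, 46) = 1, raising to the 25th power is a bijection on this group: if u^25 ≡ v^25 then (uv^{−1})^25 = 1, and the only element of order dividing gcd(25, 46) = 1 is 1, so u = v.
With φ(0) = 0 this makes φ injective on all of ℤ_{47}, hence bijective (finite equal-size domain and codomain). In particular φ is bijective.
Since φ is bijective, we find the preimage of 31. The inverse of x ↦ x^25 on (ℤ_{47})^× is x ↦ x^35, because 25·35 = 875 = 19·46 + 1 ≡ 1 (mod 46) and x^{46} = 1 for x ≠ 0 (Fermat). So φ⁻¹(31) = 31^35 mod 47.
Repeated squaring mod 47: 31^1 ≡ 31, 31^2 ≡ 31² = 961 ≡ 21, 31^4 ≡ 21² = 441 ≡ 18, 31^8 ≡ 18² = 324 ≡ 42, 31^16 ≡ 42² = 1764 ≡ 25, 31^32 ≡ 25² = 625 ≡ 14. Since 35 = 32 + 2 + 1, 31^35 ≡ 14·21·31: 14·21 = 294 ≡ 12, then 12·31 = 372 ≡ 43. So 31^35 ≡ 43 (mod 47).
Hence φ⁻¹(31) = 43.

43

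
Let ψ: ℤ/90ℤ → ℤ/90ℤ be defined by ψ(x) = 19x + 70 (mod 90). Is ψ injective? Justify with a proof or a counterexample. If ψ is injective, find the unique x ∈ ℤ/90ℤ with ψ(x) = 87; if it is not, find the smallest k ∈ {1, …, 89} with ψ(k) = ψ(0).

If ψ(s) = ψ(t), then 19s ≡ 19t (mod 90). Because gcd(19, 90) = 1, we may cancel 19 to get s ≡ t (mod 90).
Thus ψ is injective.
We now compute 19⁻¹ mod 90 explicitly. Euclid's algorithm: 90 = 4·19 + 14, 19 = 1·14 + 5, 14 = 2·5 + 4, 5 = 1·4 + 1; back-substituting gives 1 = 19·19 − 4·90, so 19⁻¹ ≡ 19 (mod 90).
Since ψ is injective, we find ψ⁻¹(87): we need 19x ≡ 87 − 70 ≡ 17 (mod 90). Using 19⁻¹ = 19: x ≡ 19·17 = 323 = 3·90 + 53, so x = 53.
Check: ψ(53) = 19·53 + 70 = 1077 = 11·90 + 87 ≡ 87 (mod 90).

53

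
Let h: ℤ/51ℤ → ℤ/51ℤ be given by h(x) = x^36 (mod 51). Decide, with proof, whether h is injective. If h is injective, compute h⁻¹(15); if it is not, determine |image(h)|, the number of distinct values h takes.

10

h(1) = 1^36 = 1.
h(4): Repeated squaring mod 51: 4^1 ≡ 4, 4^2 ≡ 4² = 16, 4^4 ≡ 16² = 256 ≡ 1, 4^8 ≡ 1² = 1, 4^16 ≡ 1² = 1, 4^32 ≡ 1² = 1. Since 36 = 32 + 4, 4^36 ≡ 1·1: 1·1 = 1. So 4^36 ≡ 1 (mod 51).
So h(1) = h(4) = 1 while 1 ≠ 4, therefore h is not injective.
Since h is not injective, we determine |image(h)|. Computing x^36 mod 51 for each x (by repeated squaring, reducing mod 51 at every step), the values h(0), h(1), …, h(50) are: 0, 1, 16, 30, 1, 13, 21, 4, 16, 33, 4, 4, 30, 1, 13, 33, 1, 34, 18, 16, 13, 18, 13, 4, 21, 16, 16, 21, 4, 13, 18, 13, 16, 18, 34, 1, 33, 13, 1, 30, 4, 4, 33, 16, 4, 21, 13, 1, 30, 16, 1.
The distinct values are {0, 1, 4, 13, 16, 18, 21, 30, 33, 34}; there are 10 of them.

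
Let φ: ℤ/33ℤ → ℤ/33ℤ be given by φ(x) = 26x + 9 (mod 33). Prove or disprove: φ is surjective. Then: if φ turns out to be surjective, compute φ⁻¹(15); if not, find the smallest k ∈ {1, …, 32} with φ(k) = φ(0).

Recall: φ is surjective if every y in the codomain equals φ(x) for some x in the domain.
Since gcd(26, 33) = 1, 26 is invertible modulo 33. Euclid's algorithm: 33 = 1·26 + 7, 26 = 3·7 + 5, 7 = 1·5 + 2, 5 = 2·2 + 1; back-substituting gives 1 = 14·26 − 11·33, so 26⁻¹ ≡ 14 (mod 33).
Then y ↦ 14(y − 9) is a two-sided inverse to φ, so every y ∈ ℤ/33ℤ has a preimage.
So φ is surjective.
Since φ is surjective, we find φ⁻¹(15): we need 26x ≡ 15 − 9 ≡ 6 (mod 33). Using 26⁻¹ = 14: x ≡ 14·6 = 84 = 2·33 + 18, so x = 18.
Check: φ(18) = 26·18 + 9 = 477 = 14·33 + 15 ≡ 15 (mod 33).

18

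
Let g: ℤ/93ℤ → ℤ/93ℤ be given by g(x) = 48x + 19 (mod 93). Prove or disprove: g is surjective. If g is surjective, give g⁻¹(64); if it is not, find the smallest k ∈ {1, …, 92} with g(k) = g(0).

31

Recall: surjectivity means every element of the codomain has a preimage under g.
Since gcd(48, 93) = 3, we have 48x ≡ 0 (mod 3) for all x, so g(x) ≡ 1 (mod 3).
But 0 ≢ 1 (mod 3), so 0 ∈ ℤ/93ℤ has no preimage. Hence g is not surjective.
Since g is not surjective, we find the least positive k with g(k) = g(0): this means 48k ≡ 0 (mod 93), i.e. 93 ∣ 48k. Since gcd(48, 93) = 3, dividing through by 3 this holds exactly when 31 ∣ 16k, and as gcd(16, 31) = 1, exactly when 31 ∣ k.
The smallest positive such k is 31.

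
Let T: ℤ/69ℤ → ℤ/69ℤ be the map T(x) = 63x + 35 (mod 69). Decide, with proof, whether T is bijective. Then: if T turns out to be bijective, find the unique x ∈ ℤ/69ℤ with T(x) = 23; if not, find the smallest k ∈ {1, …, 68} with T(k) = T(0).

23

We have gcd(63, 69) = 3 > 1. Taking a = 0 and b = 23: T(0) = 35 and T(23) = 63·23 + 35 = 1484 ≡ 35 (mod 69).
So T(0) = T(23) while 0 ≠ 23, thus T is not injective, hence not bijective.
Since T is not bijective, we find the least positive k with T(k) = T(0): this means 63k ≡ 0 (mod 69), i.e. 69 ∣ 63k. Since gcd(63, 69) = 3, dividing through by 3 this holds exactly when 23 ∣ 21k, and as gcd(21, 23) = 1, exactly when 23 ∣ k.
The smallest positive such k is 23.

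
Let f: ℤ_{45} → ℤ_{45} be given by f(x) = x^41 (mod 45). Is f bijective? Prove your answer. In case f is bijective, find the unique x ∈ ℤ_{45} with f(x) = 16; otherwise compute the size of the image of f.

f(0) = 0^41 = 0.
f(15): Repeated squaring mod 45: 15^1 ≡ 15, 15^2 ≡ 15² = 225 ≡ 0, 15^4 ≡ 0² = 0, 15^8 ≡ 0² = 0, 15^16 ≡ 0² = 0, 15^32 ≡ 0² = 0. Since 41 = 32 + 8 + 1, 15^41 ≡ 0·0·15: 0·0 = 0, then 0·15 = 0. So 15^41 ≡ 0 (mod 45).
So f(0) = f(15) = 0 while 0 ≠ 15, thus f is not injective, hence not bijective.
Since f is not bijective, we determine |image(f)|. Computing x^41 mod 45 for each x (by repeated squaring, reducing mod 45 at every step), the values f(0), f(1), …, f(44) are: 0, 1, 32, 18, 34, 20, 36, 22, 8, 9, 10, 41, 27, 43, 29, 0, 31, 17, 18, 19, 5, 36, 7, 38, 9, 40, 26, 27, 28, 14, 0, 16, 2, 18, 4, 35, 36, 37, 23, 9, 25, 11, 27, 13, 44.
The distinct values are {0, 1, 2, 4, 5, 7, 8, 9, 10, 11, 13, 14, 16, 17, 18, 19, 20, 22, 23, 25, 26, 27, 28, 29, 31, 32, 34, 35, 36, 37, 38, 40, 41, 43, 44}; there are 35 of them.

35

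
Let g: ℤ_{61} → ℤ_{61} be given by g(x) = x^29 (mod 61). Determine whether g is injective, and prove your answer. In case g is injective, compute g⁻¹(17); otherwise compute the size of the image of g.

Since 61 is prime, the nonzero elements of ℤ_{61} form a cyclic group of order 60.
As gcd(29, 60) = 1, raising to the 29th power is a bijection on this group: if u^29 ≡ v^29 then (uv^{−1})^29 = 1, and the only element of order dividing gcd(29, 60) = 1 is 1, so u = v.
With g(0) = 0 this makes g injective on all of ℤ_{61}, hence bijective (finite equal-size domain and codomain). In particular g is injective.
Since g is injective, we find the preimage of 17. The inverse of x ↦ x^29 on (ℤ_{61})^× is x ↦ x^29, because 29·29 = 841 = 14·60 + 1 ≡ 1 (mod 60) and x^{60} = 1 for x ≠ 0 (Fermat). So g⁻¹(17) = 17^29 mod 61.
Repeated squaring mod 61: 17^1 ≡ 17, 17^2 ≡ 17² = 289 ≡ 45, 17^4 ≡ 45² = 2025 ≡ 12, 17^8 ≡ 12² = 144 ≡ 22, 17^16 ≡ 22² = 484 ≡ 57. Since 29 = 16 + 8 + 4 + 1, 17^29 ≡ 57·22·12·17: 57·22 = 1254 ≡ 34, then 34·12 = 408 ≡ 42, then 42·17 = 714 ≡ 43. So 17^29 ≡ 43 (mod 61).
Hence g⁻¹(17) = 43.

43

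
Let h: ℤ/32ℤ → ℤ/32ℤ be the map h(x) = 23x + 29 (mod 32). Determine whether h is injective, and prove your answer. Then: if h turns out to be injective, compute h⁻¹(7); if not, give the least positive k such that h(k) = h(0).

6

Suppose h(s) = h(t) in ℤ/32ℤ. Then 23s + 29 ≡ 23t + 29 (mod 32), hence 23(s − t) ≡ 0 (mod 32).
Since gcd(23, 32) = 1, 23 is invertible modulo 32, hence s − t ≡ 0 (mod 32), i.e. s = t.
Therefore h is injective.
We now compute 23⁻¹ mod 32 explicitly. Euclid's algorithm: 32 = 1·23 + 9, 23 = 2·9 + 5, 9 = 1·5 + 4, 5 = 1·4 + 1; back-substituting gives 1 = 7·23 − 5·32, so 23⁻¹ ≡ 7 (mod 32).
Since h is injective, we find h⁻¹(7): we need 23x ≡ 7 − 29 ≡ 10 (mod 32). Using 23⁻¹ = 7: x ≡ 7·10 = 70 = 2·32 + 6, so x = 6.
Check: h(6) = 23·6 + 29 = 167 = 5·32 + 7 ≡ 7 (mod 32).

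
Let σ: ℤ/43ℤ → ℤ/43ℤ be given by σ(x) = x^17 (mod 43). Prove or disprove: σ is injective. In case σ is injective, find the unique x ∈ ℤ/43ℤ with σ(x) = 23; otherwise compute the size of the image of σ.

17

Since 43 is prime, the nonzero elements of ℤ/43ℤ form a cyclic group of order 42.
As gcd(17, 42) = 1, raising to the 17th power is a bijection on this group: if x_1^17 ≡ x_2^17 then (x_1x_2^{−1})^17 = 1, and the only element of order dividing gcd(17, 42) = 1 is 1, so x_1 = x_2.
With σ(0) = 0 this makes σ injective on all of ℤ/43ℤ, hence bijective (finite equal-size domain and codomain). In particular σ is injective.
Since σ is injective, we find the preimage of 23. The inverse of x ↦ x^17 on (ℤ/43ℤ)^× is x ↦ x^5, because 17·5 = 85 = 2·42 + 1 ≡ 1 (mod 42) and x^{42} = 1 for x ≠ 0 (Fermat). So σ⁻¹(23) = 23^5 mod 43.
Repeated squaring mod 43: 23^1 ≡ 23, 23^2 ≡ 23² = 529 ≡ 13, 23^4 ≡ 13² = 169 ≡ 40. Since 5 = 4 + 1, 23^5 ≡ 40·23: 40·23 = 920 ≡ 17. So 23^5 ≡ 17 (mod 43).
Hence σ⁻¹(23) = 17.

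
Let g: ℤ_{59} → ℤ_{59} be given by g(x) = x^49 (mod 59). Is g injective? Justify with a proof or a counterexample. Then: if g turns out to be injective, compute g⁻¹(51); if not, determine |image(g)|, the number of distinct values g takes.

Since 59 is prime, the nonzero elements of ℤ_{59} form a cyclic group of order 58.
As gcd(49, 58) = 1, raising to the 49th power is a bijection on this group: if u^49 ≡ v^49 then (uv^{−1})^49 = 1, and the only element of order dividing gcd(49, 58) = 1 is 1, so u = v.
With g(0) = 0 this makes g injective on all of ℤ_{59}, hence bijective (finite equal-size domain and codomain). In particular g is injective.
Since g is injective, we find the preimage of 51. The inverse of x ↦ x^49 on (ℤ_{59})^× is x ↦ x^45, because 49·45 = 2205 = 38·58 + 1 ≡ 1 (mod 58) and x^{58} = 1 for x ≠ 0 (Fermat). So g⁻¹(51) = 51^45 mod 59.
Repeated squaring mod 59: 51^1 ≡ 51, 51^2 ≡ 51² = 2601 ≡ 5, 51^4 ≡ 5² = 25, 51^8 ≡ 25² = 625 ≡ 35, 51^16 ≡ 35² = 1225 ≡ 45, 51^32 ≡ 45² = 2025 ≡ 19. Since 45 = 32 + 8 + 4 + 1, 51^45 ≡ 19·35·25·51: 19·35 = 665 ≡ 16, then 16·25 = 400 ≡ 46, then 46·51 = 2346 ≡ 45. So 51^45 ≡ 45 (mod 59).
Hence g⁻¹(51) = 45.

45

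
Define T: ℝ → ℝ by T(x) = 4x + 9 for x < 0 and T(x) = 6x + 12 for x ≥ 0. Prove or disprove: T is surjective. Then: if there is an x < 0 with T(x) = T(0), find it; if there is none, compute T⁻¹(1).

-2

Both pieces are strictly increasing (slopes 4 and 6), so each is injective on its own interval.
The left piece maps (−∞, 0) onto (−∞, 9); the right piece maps [0, ∞) onto [12, ∞).
The union (−∞, 9) ∪ [12, ∞) omits the interval between 9 and 12; in particular 9 has no preimage. So T is not surjective.
Because the two images are disjoint, no x < 0 has T(x) = T(0), so we compute T⁻¹(1): 1 lies in (−∞, 9), so solve 4x + 9 = 1: x = (1 − 9)/4 = −2.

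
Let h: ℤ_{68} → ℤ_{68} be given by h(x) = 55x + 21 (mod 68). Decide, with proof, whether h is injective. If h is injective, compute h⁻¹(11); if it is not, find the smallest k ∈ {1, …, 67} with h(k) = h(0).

6

By definition, h is injective if h(u) = h(v) implies u = v.
If h(u) = h(v), then 55u ≡ 55v (mod 68). Because gcd(55, 68) = 1, we may cancel 55 to get u ≡ v (mod 68).
So h is injective.
We now compute 55⁻¹ mod 68 explicitly. Euclid's algorithm: 68 = 1·55 + 13, 55 = 4·13 + 3, 13 = 4·3 + 1; back-substituting gives 1 = 47·55 − 38·68, so 55⁻¹ ≡ 47 (mod 68).
Since h is injective, we compute h⁻¹(11): solve 55x + 21 ≡ 11 (mod 68), i.e. 55x ≡ 58 (mod 68).
Multiplying by 55⁻¹ = 47 gives x ≡ 47·58 = 2726 = 40·68 + 6 ≡ 6 (mod 68).
Check: h(6) = 55·6 + 21 = 351 = 5·68 + 11 ≡ 11 (mod 68).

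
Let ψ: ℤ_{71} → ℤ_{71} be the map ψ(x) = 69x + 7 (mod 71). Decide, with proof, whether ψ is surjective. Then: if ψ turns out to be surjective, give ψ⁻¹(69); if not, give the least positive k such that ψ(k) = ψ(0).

40

Recall: surjectivity means every element of the codomain has a preimage under ψ.
Since gcd(69, 71) = 1, 69 is invertible modulo 71. Euclid's algorithm: 71 = 1·69 + 2, 69 = 34·2 + 1; back-substituting gives 1 = 35·69 − 34·71, so 69⁻¹ ≡ 35 (mod 71).
Then y ↦ 35(y − 7) is a two-sided inverse to ψ, so every y ∈ ℤ_{71} has a preimage.
So ψ is surjective.
Since ψ is surjective, we find ψ⁻¹(69): we need 69x ≡ 69 − 7 ≡ 62 (mod 71). Using 69⁻¹ = 35: x ≡ 35·62 = 2170 = 30·71 + 40, so x = 40.
Check: ψ(40) = 69·40 + 7 = 2767 = 38·71 + 69 ≡ 69 (mod 71).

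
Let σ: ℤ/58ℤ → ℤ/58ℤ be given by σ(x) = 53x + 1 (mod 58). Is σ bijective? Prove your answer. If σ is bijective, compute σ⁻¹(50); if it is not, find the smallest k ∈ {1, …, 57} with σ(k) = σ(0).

If σ(u) = σ(v), then 53u ≡ 53v (mod 58). Because gcd(53, 58) = 1, we may cancel 53 to get u ≡ v (mod 58).
We now compute 53⁻¹ mod 58 explicitly. Euclid's algorithm: 58 = 1·53 + 5, 53 = 10·5 + 3, 5 = 1·3 + 2, 3 = 1·2 + 1; back-substituting gives 1 = 23·53 − 21·58, so 53⁻¹ ≡ 23 (mod 58).
Then y ↦ 23(y − 1) is a two-sided inverse to σ, so every y ∈ ℤ/58ℤ has a preimage.
Thus σ is bijective.
Since σ is bijective, we compute σ⁻¹(50): solve 53x + 1 ≡ 50 (mod 58), i.e. 53x ≡ 49 (mod 58).
Multiplying by 53⁻¹ = 23 gives x ≡ 23·49 = 1127 = 19·58 + 25 ≡ 25 (mod 58).
Check: σ(25) = 53·25 + 1 = 1326 = 22·58 + 50 ≡ 50 (mod 58).

25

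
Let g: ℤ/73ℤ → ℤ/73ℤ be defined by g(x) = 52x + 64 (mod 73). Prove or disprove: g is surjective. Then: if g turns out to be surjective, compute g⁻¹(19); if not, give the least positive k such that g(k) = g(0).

23

Since gcd(52, 73) = 1, 52 is invertible modulo 73. Euclid's algorithm: 73 = 1·52 + 21, 52 = 2·21 + 10, 21 = 2·10 + 1; back-substituting gives 1 = 66·52 − 47·73, so 52⁻¹ ≡ 66 (mod 73).
Then y ↦ 66(y − 64) is a two-sided inverse to g, so every y ∈ ℤ/73ℤ has a preimage.
So g is surjective.
Since g is surjective, we compute g⁻¹(19): solve 52x + 64 ≡ 19 (mod 73), i.e. 52x ≡ 28 (mod 73).
Multiplying by 52⁻¹ = 66 gives x ≡ 66·28 = 1848 = 25·73 + 23 ≡ 23 (mod 73).
Check: g(23) = 52·23 + 64 = 1260 = 17·73 + 19 ≡ 19 (mod 73).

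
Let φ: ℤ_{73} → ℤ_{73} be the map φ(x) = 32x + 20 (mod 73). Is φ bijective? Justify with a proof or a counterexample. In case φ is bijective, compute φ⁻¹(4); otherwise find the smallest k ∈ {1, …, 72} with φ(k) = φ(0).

Recall: injectivity means: for all s, t in the domain, φ(s) = φ(t) implies s = t.
If φ(s) = φ(t), then 32s ≡ 32t (mod 73). Because gcd(32, 73) = 1, we may cancel 32 to get s ≡ t (mod 73).
We now compute 32⁻¹ mod 73 explicitly. Euclid's algorithm: 73 = 2·32 + 9, 32 = 3·9 + 5, 9 = 1·5 + 4, 5 = 1·4 + 1; back-substituting gives 1 = 16·32 − 7·73, so 32⁻¹ ≡ 16 (mod 73).
For any y ∈ ℤ_{73}, x = 16(y − 20) mod 73 satisfies φ(x) = 32·16(y − 20) + 20 ≡ y (since 32·16 ≡ 1 mod 73). So every y has a preimage.
So φ is bijective.
Since φ is bijective, we compute φ⁻¹(4): solve 32x + 20 ≡ 4 (mod 73), i.e. 32x ≡ 57 (mod 73).
Multiplying by 32⁻¹ = 16 gives x ≡ 16·57 = 912 = 12·73 + 36 ≡ 36 (mod 73).
Check: φ(36) = 32·36 + 20 = 1172 = 16·73 + 4 ≡ 4 (mod 73).

36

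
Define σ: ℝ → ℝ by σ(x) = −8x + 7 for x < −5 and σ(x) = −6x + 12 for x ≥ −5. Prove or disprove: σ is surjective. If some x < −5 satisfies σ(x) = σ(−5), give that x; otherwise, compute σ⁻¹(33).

-7/2

Both pieces are strictly decreasing (slopes −8 and −6), so each is injective on its own interval.
The left piece maps (−∞, −5) onto (47, ∞); the right piece maps [−5, ∞) onto (−∞, 42].
The union (47, ∞) ∪ (−∞, 42] omits the interval between 47 and 42; in particular 47 has no preimage. So σ is not surjective.
Because the two images are disjoint, no x < −5 has σ(x) = σ(−5), so we compute σ⁻¹(33): 33 lies in (−∞, 42], so solve −6x + 12 = 33: x = (33 − 12)/(−6) = −7/2.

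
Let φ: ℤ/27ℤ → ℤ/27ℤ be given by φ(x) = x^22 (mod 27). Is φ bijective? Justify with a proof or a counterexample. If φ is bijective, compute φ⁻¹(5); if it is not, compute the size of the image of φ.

10

φ(0) = 0^22 = 0.
φ(3): Repeated squaring mod 27: 3^1 ≡ 3, 3^2 ≡ 3² = 9, 3^4 ≡ 9² = 81 ≡ 0, 3^8 ≡ 0² = 0, 3^16 ≡ 0² = 0. Since 22 = 16 + 4 + 2, 3^22 ≡ 0·0·9: 0·0 = 0, then 0·9 = 0. So 3^22 ≡ 0 (mod 27).
So φ(0) = φ(3) = 0 while 0 ≠ 3, therefore φ is not injective, hence not bijective.
Since φ is not bijective, we determine |image(φ)|. Computing x^22 mod 27 for each x (by repeated squaring, reducing mod 27 at every step), the values φ(0), φ(1), …, φ(26) are: 0, 1, 16, 0, 13, 4, 0, 25, 19, 0, 10, 7, 0, 22, 22, 0, 7, 10, 0, 19, 25, 0, 4, 13, 0, 16, 1.
The distinct values are {0, 1, 4, 7, 10, 13, 16, 19, 22, 25}; there are 10 of them.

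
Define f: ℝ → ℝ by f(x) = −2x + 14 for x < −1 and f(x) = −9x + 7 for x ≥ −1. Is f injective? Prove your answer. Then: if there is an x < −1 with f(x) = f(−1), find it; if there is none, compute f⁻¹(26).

-6

Both pieces are strictly decreasing (slopes −2 and −9), so each is injective on its own interval.
The left piece maps (−∞, −1) onto (16, ∞); the right piece maps [−1, ∞) onto (−∞, 16].
These images are disjoint, so no value is attained by both pieces. Therefore f is injective.
Because the two images are disjoint, no x < −1 has f(x) = f(−1), so we compute f⁻¹(26): 26 lies in (16, ∞), so solve −2x + 14 = 26: x = (26 − 14)/(−2) = −6.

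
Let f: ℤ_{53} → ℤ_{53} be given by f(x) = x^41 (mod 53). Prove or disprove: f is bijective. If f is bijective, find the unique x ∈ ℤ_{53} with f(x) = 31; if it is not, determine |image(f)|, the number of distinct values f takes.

20

Since 53 is prime, the nonzero elements of ℤ_{53} form a cyclic group of order 52.
As gcd(41, 52) = 1, raising to the 41st power is a bijection on this group: if a^41 ≡ b^41 then (ab^{−1})^41 = 1, and the only element of order dividing gcd(41, 52) = 1 is 1, so a = b.
With f(0) = 0 this makes f injective on all of ℤ_{53}, hence bijective (finite equal-size domain and codomain). In particular f is bijective.
Since f is bijective, we find the preimage of 31. The inverse of x ↦ x^41 on (ℤ_{53})^× is x ↦ x^33, because 41·33 = 1353 = 26·52 + 1 ≡ 1 (mod 52) and x^{52} = 1 for x ≠ 0 (Fermat). So f⁻¹(31) = 31^33 mod 53.
Repeated squaring mod 53: 31^1 ≡ 31, 31^2 ≡ 31² = 961 ≡ 7, 31^4 ≡ 7² = 49, 31^8 ≡ 49² = 2401 ≡ 16, 31^16 ≡ 16² = 256 ≡ 44, 31^32 ≡ 44² = 1936 ≡ 28. Since 33 = 32 + 1, 31^33 ≡ 28·31: 28·31 = 868 ≡ 20. So 31^33 ≡ 20 (mod 53).
Hence f⁻¹(31) = 20.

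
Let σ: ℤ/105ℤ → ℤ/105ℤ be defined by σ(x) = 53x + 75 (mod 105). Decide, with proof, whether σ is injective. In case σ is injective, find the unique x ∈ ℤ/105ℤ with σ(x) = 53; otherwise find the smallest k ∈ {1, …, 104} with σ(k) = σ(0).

Suppose σ(u) = σ(v) in ℤ/105ℤ. Then 53u + 75 ≡ 53v + 75 (mod 105), thus 53(u − v) ≡ 0 (mod 105).
Since gcd(53, 105) = 1, 53 is invertible modulo 105, hence u − v ≡ 0 (mod 105), i.e. u = v.
Hence σ is injective.
We now compute 53⁻¹ mod 105 explicitly. Euclid's algorithm: 105 = 1·53 + 52, 53 = 1·52 + 1; back-substituting gives 1 = 2·53 − 1·105, so 53⁻¹ ≡ 2 (mod 105).
Since σ is injective, we find σ⁻¹(53): we need 53x ≡ 53 − 75 ≡ 83 (mod 105). Using 53⁻¹ = 2: x ≡ 2·83 = 166 = 1·105 + 61, so x = 61.
Check: σ(61) = 53·61 + 75 = 3308 = 31·105 + 53 ≡ 53 (mod 105).

61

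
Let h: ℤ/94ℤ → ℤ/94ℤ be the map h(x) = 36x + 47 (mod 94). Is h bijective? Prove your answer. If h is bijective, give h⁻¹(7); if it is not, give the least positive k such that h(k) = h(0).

47

By definition, injectivity means: for all s, t in the domain, h(s) = h(t) implies s = t.
We have gcd(36, 94) = 2 > 1. Taking s = 0 and t = 47: h(0) = 47 and h(47) = 36·47 + 47 = 1739 ≡ 47 (mod 94).
So h(0) = h(47) while 0 ≠ 47, therefore h is not injective, hence not bijective.
Since h is not bijective, we find the least positive k with h(k) = h(0): this means 36k ≡ 0 (mod 94), i.e. 94 ∣ 36k. Since gcd(36, 94) = 2, dividing through by 2 this holds exactly when 47 ∣ 18k, and as gcd(18, 47) = 1, exactly when 47 ∣ k.
The smallest positive such k is 47.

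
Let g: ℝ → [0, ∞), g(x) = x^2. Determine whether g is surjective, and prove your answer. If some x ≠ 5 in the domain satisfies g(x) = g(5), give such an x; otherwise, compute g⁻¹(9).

-5

For any y ∈ [0, ∞), x = y^{1/2} ∈ ℝ satisfies x^2 = y, so g is surjective.
For the follow-up, such an x exists: taking x = −5 ∈ ℝ gives g(−5) = 25 = g(5) with −5 ≠ 5.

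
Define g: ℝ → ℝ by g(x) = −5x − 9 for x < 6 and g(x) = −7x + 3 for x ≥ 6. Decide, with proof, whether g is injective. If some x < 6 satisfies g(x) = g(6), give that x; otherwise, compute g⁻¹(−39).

Both pieces are strictly decreasing (slopes −5 and −7), so each is injective on its own interval.
The left piece maps (−∞, 6) onto (−39, ∞); the right piece maps [6, ∞) onto (−∞, −39].
These images are disjoint, so no value is attained by both pieces. So g is injective.
Because the two images are disjoint, no x < 6 has g(x) = g(6), so we compute g⁻¹(−39): −39 lies in (−∞, −39], so solve −7x + 3 = −39: x = (−39 − 3)/(−7) = 6.

6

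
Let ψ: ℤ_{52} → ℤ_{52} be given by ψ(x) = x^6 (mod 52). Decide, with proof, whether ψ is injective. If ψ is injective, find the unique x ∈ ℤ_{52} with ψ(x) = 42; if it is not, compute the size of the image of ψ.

6

ψ(1) = 1^6 = 1.
ψ(3): Repeated squaring mod 52: 3^1 ≡ 3, 3^2 ≡ 3² = 9, 3^4 ≡ 9² = 81 ≡ 29. Since 6 = 4 + 2, 3^6 ≡ 29·9: 29·9 = 261 ≡ 1. So 3^6 ≡ 1 (mod 52).
So ψ(1) = ψ(3) = 1 while 1 ≠ 3, so ψ is not injective.
Since ψ is not injective, we determine |image(ψ)|. Computing x^6 mod 52 for each x (by repeated squaring, reducing mod 52 at every step), the values ψ(0), ψ(1), …, ψ(51) are: 0, 1, 12, 1, 40, 25, 12, 25, 12, 1, 40, 25, 40, 13, 40, 25, 40, 1, 12, 25, 12, 25, 40, 1, 12, 1, 0, 1, 12, 1, 40, 25, 12, 25, 12, 1, 40, 25, 40, 13, 40, 25, 40, 1, 12, 25, 12, 25, 40, 1, 12, 1.
The distinct values are {0, 1, 12, 13, 25, 40}; there are 6 of them.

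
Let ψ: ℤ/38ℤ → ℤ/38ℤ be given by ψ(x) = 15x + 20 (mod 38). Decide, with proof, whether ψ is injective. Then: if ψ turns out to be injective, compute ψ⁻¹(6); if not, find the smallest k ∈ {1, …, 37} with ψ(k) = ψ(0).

32

Suppose ψ(s) = ψ(t) in ℤ/38ℤ. Then 15s + 20 ≡ 15t + 20 (mod 38), hence 15(s − t) ≡ 0 (mod 38).
Since gcd(15, 38) = 1, 15 is invertible modulo 38, hence s − t ≡ 0 (mod 38), i.e. s = t.
Therefore ψ is injective.
We now compute 15⁻¹ mod 38 explicitly. Euclid's algorithm: 38 = 2·15 + 8, 15 = 1·8 + 7, 8 = 1·7 + 1; back-substituting gives 1 = 33·15 − 13·38, so 15⁻¹ ≡ 33 (mod 38).
Since ψ is injective, we compute ψ⁻¹(6): solve 15x + 20 ≡ 6 (mod 38), i.e. 15x ≡ 24 (mod 38).
Multiplying by 15⁻¹ = 33 gives x ≡ 33·24 = 792 = 20·38 + 32 ≡ 32 (mod 38).
Check: ψ(32) = 15·32 + 20 = 500 = 13·38 + 6 ≡ 6 (mod 38).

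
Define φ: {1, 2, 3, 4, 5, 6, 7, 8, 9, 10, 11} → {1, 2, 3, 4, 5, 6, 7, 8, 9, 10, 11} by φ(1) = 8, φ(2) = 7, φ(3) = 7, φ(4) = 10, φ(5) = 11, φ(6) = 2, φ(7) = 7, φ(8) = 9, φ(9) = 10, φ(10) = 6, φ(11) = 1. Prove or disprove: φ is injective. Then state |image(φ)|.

φ(2) = 7 = φ(3) with 2 ≠ 3, so φ is not injective.
The image of φ is {1, 2, 6, 7, 8, 9, 10, 11}, which has 8 elements.

8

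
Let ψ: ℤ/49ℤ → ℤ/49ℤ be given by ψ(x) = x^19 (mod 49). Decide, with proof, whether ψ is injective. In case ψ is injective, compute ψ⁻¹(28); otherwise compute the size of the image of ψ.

ψ(0) = 0^19 = 0.
ψ(7): Repeated squaring mod 49: 7^1 ≡ 7, 7^2 ≡ 7² = 49 ≡ 0, 7^4 ≡ 0² = 0, 7^8 ≡ 0² = 0, 7^16 ≡ 0² = 0. Since 19 = 16 + 2 + 1, 7^19 ≡ 0·0·7: 0·0 = 0, then 0·7 = 0. So 7^19 ≡ 0 (mod 49).
So ψ(0) = ψ(7) = 0 while 0 ≠ 7, so ψ is not injective.
Since ψ is not injective, we determine |image(ψ)|. Computing x^19 mod 49 for each x (by repeated squaring, reducing mod 49 at every step), the values ψ(0), ψ(1), …, ψ(48) are: 0, 1, 37, 38, 46, 47, 34, 0, 36, 23, 24, 32, 33, 20, 0, 22, 9, 10, 18, 19, 6, 0, 8, 44, 45, 4, 5, 41, 0, 43, 30, 31, 39, 40, 27, 0, 29, 16, 17, 25, 26, 13, 0, 15, 2, 3, 11, 12, 48.
The distinct values are {0, 1, 2, 3, 4, 5, 6, 8, 9, 10, 11, 12, 13, 15, 16, 17, 18, 19, 20, 22, 23, 24, 25, 26, 27, 29, 30, 31, 32, 33, 34, 36, 37, 38, 39, 40, 41, 43, 44, 45, 46, 47, 48}; there are 43 of them.

43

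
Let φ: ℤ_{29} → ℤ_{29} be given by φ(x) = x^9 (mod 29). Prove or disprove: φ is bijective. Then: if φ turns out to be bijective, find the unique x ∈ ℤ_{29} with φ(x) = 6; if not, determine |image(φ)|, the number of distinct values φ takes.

9

Since 29 is prime, the nonzero elements of ℤ_{29} form a cyclic group of order 28.
As gcd(9, 28) = 1, raising to the 9th power is a bijection on this group: if x_1^9 ≡ x_2^9 then (x_1x_2^{−1})^9 = 1, and the only element of order dividing gcd(9, 28) = 1 is 1, so x_1 = x_2.
With φ(0) = 0 this makes φ injective on all of ℤ_{29}, hence bijective (finite equal-size domain and codomain). In particular φ is bijective.
Since φ is bijective, we find the preimage of 6. The inverse of x ↦ x^9 on (ℤ_{29})^× is x ↦ x^25, because 9·25 = 225 = 8·28 + 1 ≡ 1 (mod 28) and x^{28} = 1 for x ≠ 0 (Fermat). So φ⁻¹(6) = 6^25 mod 29.
Repeated squaring mod 29: 6^1 ≡ 6, 6^2 ≡ 6² = 36 ≡ 7, 6^4 ≡ 7² = 49 ≡ 20, 6^8 ≡ 20² = 400 ≡ 23, 6^16 ≡ 23² = 529 ≡ 7. Since 25 = 16 + 8 + 1, 6^25 ≡ 7·23·6: 7·23 = 161 ≡ 16, then 16·6 = 96 ≡ 9. So 6^25 ≡ 9 (mod 29).
Hence φ⁻¹(6) = 9.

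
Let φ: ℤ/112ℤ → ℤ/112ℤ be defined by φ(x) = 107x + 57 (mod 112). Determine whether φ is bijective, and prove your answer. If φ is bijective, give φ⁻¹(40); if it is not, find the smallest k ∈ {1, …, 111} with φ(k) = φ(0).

By definition, injectivity means: for all a, b in the domain, φ(a) = φ(b) implies a = b.
If φ(a) = φ(b), then 107a ≡ 107b (mod 112). Because gcd(107, 112) = 1, we may cancel 107 to get a ≡ b (mod 112).
We now compute 107⁻¹ mod 112 explicitly. Euclid's algorithm: 112 = 1·107 + 5, 107 = 21·5 + 2, 5 = 2·2 + 1; back-substituting gives 1 = 67·107 − 64·112, so 107⁻¹ ≡ 67 (mod 112).
For any y ∈ ℤ/112ℤ, x = 67(y − 57) mod 112 satisfies φ(x) = 107·67(y − 57) + 57 ≡ y (since 107·67 ≡ 1 mod 112). So every y has a preimage.
Hence φ is bijective.
Since φ is bijective, we compute φ⁻¹(40): solve 107x + 57 ≡ 40 (mod 112), i.e. 107x ≡ 95 (mod 112).
Multiplying by 107⁻¹ = 67 gives x ≡ 67·95 = 6365 = 56·112 + 93 ≡ 93 (mod 112).
Check: φ(93) = 107·93 + 57 = 10008 = 89·112 + 40 ≡ 40 (mod 112).

93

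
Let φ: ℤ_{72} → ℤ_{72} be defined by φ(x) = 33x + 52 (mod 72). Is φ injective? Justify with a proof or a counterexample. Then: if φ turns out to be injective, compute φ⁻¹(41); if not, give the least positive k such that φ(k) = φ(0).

We have gcd(33, 72) = 3 > 1. Taking a = 0 and b = 24: φ(0) = 52 and φ(24) = 33·24 + 52 = 844 ≡ 52 (mod 72).
So φ(0) = φ(24) while 0 ≠ 24, hence φ is not injective.
Since φ is not injective, we find the least positive k with φ(k) = φ(0): this means 33k ≡ 0 (mod 72), i.e. 72 ∣ 33k. Since gcd(33, 72) = 3, dividing through by 3 this holds exactly when 24 ∣ 11k, and as gcd(11, 24) = 1, exactly when 24 ∣ k.
The smallest positive such k is 24.

24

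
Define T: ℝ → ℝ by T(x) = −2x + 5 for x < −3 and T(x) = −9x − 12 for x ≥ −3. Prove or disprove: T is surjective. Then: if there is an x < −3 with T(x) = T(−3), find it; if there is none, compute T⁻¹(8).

Both pieces are strictly decreasing (slopes −2 and −9), so each is injective on its own interval.
The left piece maps (−∞, −3) onto (11, ∞); the right piece maps [−3, ∞) onto (−∞, 15].
The union (11, ∞) ∪ (−∞, 15] covers ℝ, so T is surjective.
For the follow-up: the images overlap, so an x < −3 with T(x) = T(−3) exists. T(−3) = 15; solving −2x + 5 = 15 for x < −3 gives x = (15 − 5)/(−2) = −5.

-5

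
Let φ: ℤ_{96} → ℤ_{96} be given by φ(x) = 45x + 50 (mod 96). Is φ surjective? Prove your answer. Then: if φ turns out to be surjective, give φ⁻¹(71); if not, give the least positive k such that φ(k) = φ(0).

32

Since gcd(45, 96) = 3, we have 45x ≡ 0 (mod 3) for all x, so φ(x) ≡ 2 (mod 3).
But 0 ≢ 2 (mod 3), so 0 ∈ ℤ_{96} has no preimage. Hence φ is not surjective.
Since φ is not surjective, we find the least positive k with φ(k) = φ(0): this means 45k ≡ 0 (mod 96), i.e. 96 ∣ 45k. Since gcd(45, 96) = 3, dividing through by 3 this holds exactly when 32 ∣ 15k, and as gcd(15, 32) = 1, exactly when 32 ∣ k.
The smallest positive such k is 32.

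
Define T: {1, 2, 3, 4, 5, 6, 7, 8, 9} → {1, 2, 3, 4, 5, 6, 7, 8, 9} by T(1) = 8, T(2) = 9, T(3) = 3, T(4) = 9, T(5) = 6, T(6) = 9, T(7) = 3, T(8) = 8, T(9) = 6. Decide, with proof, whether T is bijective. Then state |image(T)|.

4

T(2) = 9 = T(4) with 2 ≠ 4, so T is not injective, hence not bijective.
The image of T is {3, 6, 8, 9}, which has 4 elements.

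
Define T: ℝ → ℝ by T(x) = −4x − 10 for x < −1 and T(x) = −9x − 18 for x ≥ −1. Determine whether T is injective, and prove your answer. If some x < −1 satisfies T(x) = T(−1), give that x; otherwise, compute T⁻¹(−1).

-9/4

Both pieces are strictly decreasing (slopes −4 and −9), so each is injective on its own interval.
The left piece maps (−∞, −1) onto (−6, ∞); the right piece maps [−1, ∞) onto (−∞, −9].
These images are disjoint, so no value is attained by both pieces. Thus T is injective.
Because the two images are disjoint, no x < −1 has T(x) = T(−1), so we compute T⁻¹(−1): −1 lies in (−6, ∞), so solve −4x − 10 = −1: x = (−1 + 10)/(−4) = −9/4.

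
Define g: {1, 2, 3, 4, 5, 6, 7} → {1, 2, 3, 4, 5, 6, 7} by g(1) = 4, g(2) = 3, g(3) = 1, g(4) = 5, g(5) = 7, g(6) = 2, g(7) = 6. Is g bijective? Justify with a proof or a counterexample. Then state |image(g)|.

7

The values 4, 3, 1, 5, 7, 2, 6 are a permutation of {1, 2, 3, 4, 5, 6, 7}: each element appears exactly once.
So g is injective and surjective, hence bijective.
The image of g is {1, 2, 3, 4, 5, 6, 7}, which has 7 elements.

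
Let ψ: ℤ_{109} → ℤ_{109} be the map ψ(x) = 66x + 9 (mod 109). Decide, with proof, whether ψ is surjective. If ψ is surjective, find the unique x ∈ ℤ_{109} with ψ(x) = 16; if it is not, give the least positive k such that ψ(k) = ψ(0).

48

Since gcd(66, 109) = 1, 66 is invertible modulo 109. Euclid's algorithm: 109 = 1·66 + 43, 66 = 1·43 + 23, 43 = 1·23 + 20, 23 = 1·20 + 3, 20 = 6·3 + 2, 3 = 1·2 + 1; back-substituting gives 1 = 38·66 − 23·109, so 66⁻¹ ≡ 38 (mod 109).
For any y ∈ ℤ_{109}, x = 38(y − 9) mod 109 satisfies ψ(x) = 66·38(y − 9) + 9 ≡ y (since 66·38 ≡ 1 mod 109). So every y has a preimage.
Therefore ψ is surjective.
Since ψ is surjective, we compute ψ⁻¹(16): solve 66x + 9 ≡ 16 (mod 109), i.e. 66x ≡ 7 (mod 109).
Multiplying by 66⁻¹ = 38 gives x ≡ 38·7 = 266 = 2·109 + 48 ≡ 48 (mod 109).
Check: ψ(48) = 66·48 + 9 = 3177 = 29·109 + 16 ≡ 16 (mod 109).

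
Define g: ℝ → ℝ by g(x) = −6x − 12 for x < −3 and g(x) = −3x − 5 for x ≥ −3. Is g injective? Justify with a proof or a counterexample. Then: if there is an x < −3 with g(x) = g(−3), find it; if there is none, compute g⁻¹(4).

-3

Both pieces are strictly decreasing (slopes −6 and −3), so each is injective on its own interval.
The left piece maps (−∞, −3) onto (6, ∞); the right piece maps [−3, ∞) onto (−∞, 4].
These images are disjoint, so no value is attained by both pieces. So g is injective.
Because the two images are disjoint, no x < −3 has g(x) = g(−3), so we compute g⁻¹(4): 4 lies in (−∞, 4], so solve −3x − 5 = 4: x = (4 + 5)/(−3) = −3.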